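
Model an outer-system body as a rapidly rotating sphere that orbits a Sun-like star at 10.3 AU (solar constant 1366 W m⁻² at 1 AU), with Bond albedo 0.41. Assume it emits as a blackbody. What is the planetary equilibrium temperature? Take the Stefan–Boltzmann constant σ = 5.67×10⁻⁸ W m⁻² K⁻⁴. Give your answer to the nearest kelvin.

Irradiance scales as 1/d², so S = 1366 W m⁻² × (1/10.3)² = 12.88 W m⁻².
Averaging over the sphere, the absorbed flux is S(1−α)/4 = 1.899 W m⁻².
In equilibrium σT⁴ equals this, so T = 76.08 K.

76 K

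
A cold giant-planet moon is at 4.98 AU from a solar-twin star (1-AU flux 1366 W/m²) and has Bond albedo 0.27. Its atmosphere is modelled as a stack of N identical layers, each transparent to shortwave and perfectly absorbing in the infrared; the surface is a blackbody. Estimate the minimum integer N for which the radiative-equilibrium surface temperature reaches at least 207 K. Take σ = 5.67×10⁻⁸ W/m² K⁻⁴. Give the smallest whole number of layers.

10

By the inverse-square law, S = 1366/4.98² = 55.08 W/m².
The effective emission temperature is T_e = [S(1−α)/(4σ)]^¼ = 115.4 K.
Since T_s⁴ = (N+1)T_e⁴, we need N ≥ (T_s/T_e)⁴ − 1 = 9.356.
So N ≥ 9.356; the smallest integer is N = 10.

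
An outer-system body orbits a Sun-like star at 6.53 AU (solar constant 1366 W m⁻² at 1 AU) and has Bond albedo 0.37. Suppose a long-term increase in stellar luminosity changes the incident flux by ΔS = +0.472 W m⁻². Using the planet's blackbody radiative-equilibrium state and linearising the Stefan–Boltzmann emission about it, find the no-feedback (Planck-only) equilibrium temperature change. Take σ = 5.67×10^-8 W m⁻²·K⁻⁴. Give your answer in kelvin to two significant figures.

0.36 K

By the inverse-square law, S = 1366/6.53² = 32.03 W m⁻².
Unperturbed T_e = [32.03·(1−0.37)/(4σ)]^¼ = 97.12 K.
Only a fraction (1−α) is absorbed and it's spread over 4πR², so ΔF = (1−α)ΔS/4 = 0.07434 W m⁻².
Planck response: λ_P = 4σT_e³ = 4·5.67×10⁻⁸·(97.12)³ = 0.2078 W m⁻²/K.
ΔT₀ = ΔF/λ_P = 0.07434/0.2078 = 0.358 K.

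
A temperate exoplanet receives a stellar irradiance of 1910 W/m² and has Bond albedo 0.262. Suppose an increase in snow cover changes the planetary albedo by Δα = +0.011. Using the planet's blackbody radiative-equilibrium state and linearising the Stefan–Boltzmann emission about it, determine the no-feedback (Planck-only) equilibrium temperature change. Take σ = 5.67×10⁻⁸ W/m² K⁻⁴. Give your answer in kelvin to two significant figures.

Unperturbed T_e = [1910·(1−0.262)/(4σ)]^¼ = 280.8 K.
ΔF = −(S/4)Δα = −(1910/4)×(+0.011) = -5.252 W/m².
The Planck feedback parameter is 4σT_e³ = 5.020 W/m²/K.
So ΔT₀ = -5.252/5.020 = -1.05 K.

-1.0 kelvin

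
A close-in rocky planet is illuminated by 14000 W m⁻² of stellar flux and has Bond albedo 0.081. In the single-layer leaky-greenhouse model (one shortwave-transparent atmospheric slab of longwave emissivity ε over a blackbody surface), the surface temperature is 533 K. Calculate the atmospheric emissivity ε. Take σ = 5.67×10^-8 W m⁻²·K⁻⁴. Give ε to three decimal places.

Effective temperature: T_e = [S(1−α)/(4σ)]^(1/4) = 488.0 K.
Inverting T_s⁴ = 2T_e⁴/(2−ε): (T_e/T_s)⁴ = 0.7029, so ε = 2(1 − 0.7029) = 0.5942.

0.594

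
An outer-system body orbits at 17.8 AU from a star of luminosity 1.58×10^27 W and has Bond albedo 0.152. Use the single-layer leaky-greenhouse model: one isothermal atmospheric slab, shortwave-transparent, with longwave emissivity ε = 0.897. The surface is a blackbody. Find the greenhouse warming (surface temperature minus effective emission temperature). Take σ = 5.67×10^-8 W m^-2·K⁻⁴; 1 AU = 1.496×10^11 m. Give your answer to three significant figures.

14.5 K

d = 17.8 × 1.496×10^11 m = 2.663×10^12 m.
S = L/(4πd²) = 17.73 W m^-2.
Effective emission temperature (TOA balance): σT_e⁴ = S(1−α)/4 = 3.759 W m^-2 → T_e = 90.23 K.
The surface balance (absorbed SW + ε·downward IR = σT_s⁴) with T_a⁴ = T_s⁴/2 reduces to T_s = T_e·[2/(2−ε)]^¼ = 104.7 K.
T_s − T_e = 104.7 − 90.23 = 14.48 K.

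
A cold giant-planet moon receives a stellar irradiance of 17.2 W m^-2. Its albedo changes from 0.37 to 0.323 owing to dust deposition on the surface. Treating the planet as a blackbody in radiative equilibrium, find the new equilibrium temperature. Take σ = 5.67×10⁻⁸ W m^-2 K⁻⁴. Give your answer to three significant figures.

T₂ = [S(1−α₂)/(4σ)]^(1/4) = [17.20·0.677/(4σ)]^(1/4) = 84.65 K.

84.6 kelvin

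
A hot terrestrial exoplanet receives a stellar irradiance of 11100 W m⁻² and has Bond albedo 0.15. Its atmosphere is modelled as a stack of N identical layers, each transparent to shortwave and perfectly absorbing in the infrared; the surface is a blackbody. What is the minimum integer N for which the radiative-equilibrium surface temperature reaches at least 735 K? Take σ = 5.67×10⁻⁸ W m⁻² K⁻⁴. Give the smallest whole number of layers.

7

Top-of-atmosphere balance: σT_e⁴ = S(1−α)/4 = 2359 W m⁻² → T_e = 451.6 K.
Since T_s⁴ = (N+1)T_e⁴, we need N ≥ (T_s/T_e)⁴ − 1 = 6.015.
So N ≥ 6.015; the smallest integer is N = 7.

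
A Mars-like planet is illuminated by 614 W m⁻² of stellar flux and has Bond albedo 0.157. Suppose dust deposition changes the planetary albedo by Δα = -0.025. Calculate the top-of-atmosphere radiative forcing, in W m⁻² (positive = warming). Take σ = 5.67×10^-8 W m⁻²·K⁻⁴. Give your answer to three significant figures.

3.84 W m⁻²

The change in absorbed flux is Δ[S(1−α)/4] = −SΔα/4 = 3.838 W m⁻².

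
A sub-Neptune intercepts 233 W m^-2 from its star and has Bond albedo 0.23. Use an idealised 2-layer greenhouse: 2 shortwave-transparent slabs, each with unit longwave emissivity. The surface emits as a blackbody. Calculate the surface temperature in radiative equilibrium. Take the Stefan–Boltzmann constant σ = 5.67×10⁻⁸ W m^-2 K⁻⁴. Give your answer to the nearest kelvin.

221 kelvin

The effective emission temperature is T_e = [S(1−α)/(4σ)]^¼ = 167.7 K.
With N = 2 opaque layers, T_s = (N+1)^(1/4)·T_e = 3^(1/4)·167.7 = 220.7 K.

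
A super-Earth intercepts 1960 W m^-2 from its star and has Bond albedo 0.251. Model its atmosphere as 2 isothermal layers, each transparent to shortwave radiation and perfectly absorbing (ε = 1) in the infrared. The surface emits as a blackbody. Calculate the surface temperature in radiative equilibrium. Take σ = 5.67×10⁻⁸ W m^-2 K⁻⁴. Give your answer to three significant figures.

373 kelvin

The effective emission temperature is T_e = [S(1−α)/(4σ)]^¼ = 283.6 K.
For an N-layer opaque stack, T_s⁴ = (N+1)T_e⁴, hence T_s = (3)^(1/4)×283.6 K = 373.3 K.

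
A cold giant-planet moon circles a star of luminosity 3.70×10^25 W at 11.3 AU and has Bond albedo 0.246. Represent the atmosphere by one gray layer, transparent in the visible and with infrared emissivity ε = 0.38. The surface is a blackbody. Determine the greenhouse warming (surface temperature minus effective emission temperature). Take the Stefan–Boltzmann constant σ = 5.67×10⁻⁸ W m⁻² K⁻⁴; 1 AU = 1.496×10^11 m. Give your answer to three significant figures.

2.33 K

Orbital distance: d = 11.3 AU = 1.690×10^12 m.
Flux at the orbit: S = L/(4πd²) = 3.70×10^25/(4π·(1.69×10^12)²) = 1.030 W m⁻².
Effective emission temperature (TOA balance): σT_e⁴ = S(1−α)/4 = 0.1942 W m⁻² → T_e = 43.02 K.
For a single slab of emissivity ε, T_s⁴ = 2T_e⁴/(2−ε); thus T_s = 43.02·(1.235)^(1/4) = 45.35 K.
Greenhouse warming: T_s − T_e = 2.327 K.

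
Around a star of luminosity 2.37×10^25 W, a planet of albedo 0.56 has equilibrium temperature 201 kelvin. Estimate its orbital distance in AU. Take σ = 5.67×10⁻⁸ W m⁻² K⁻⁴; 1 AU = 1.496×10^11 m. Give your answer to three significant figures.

Required flux: S = 4σT⁴/(1−α) = 841.3 W m⁻².
S = L/(4πd²) → d = √(L/4πS) = √(2.37×10^25/(4π·841.3)) = 4.735×10^10 m = 0.3165 AU.

0.316 AU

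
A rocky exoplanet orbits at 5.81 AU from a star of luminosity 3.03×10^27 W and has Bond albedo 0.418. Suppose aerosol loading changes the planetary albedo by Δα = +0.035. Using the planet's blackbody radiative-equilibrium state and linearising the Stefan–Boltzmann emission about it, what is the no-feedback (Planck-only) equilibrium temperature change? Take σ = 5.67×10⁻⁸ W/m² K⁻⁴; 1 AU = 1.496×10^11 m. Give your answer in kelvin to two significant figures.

-2.5 K

d = 5.81 × 1.496×10^11 m = 8.692×10^11 m.
Spreading L over a sphere of radius d: S = 3.03×10^27/(4π·8.69×10^11²) = 319.2 W/m².
The baseline emission temperature is T_e = 169.2 K.
TOA radiative forcing: ΔF = −S·Δα/4 = −319.2·(+0.035)/4 = -2.793 W/m².
Linearising σT⁴ gives d(σT⁴)/dT = 4σT_e³ = 1.098 W/m² per K.
So ΔT₀ = -2.793/1.098 = -2.54 K.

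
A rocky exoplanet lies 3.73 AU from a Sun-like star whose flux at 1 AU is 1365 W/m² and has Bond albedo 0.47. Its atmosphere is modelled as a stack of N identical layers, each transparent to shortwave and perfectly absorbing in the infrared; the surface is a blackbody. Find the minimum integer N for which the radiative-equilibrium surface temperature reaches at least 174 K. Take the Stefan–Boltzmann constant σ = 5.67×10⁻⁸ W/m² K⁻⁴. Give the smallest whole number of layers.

Flux at the orbit: S = 1365/(3.73)² = 98.11 W/m².
The effective emission temperature is T_e = [S(1−α)/(4σ)]^¼ = 123.1 K.
T_s = (N+1)^(1/4)·T_e ≥ 174 K requires N+1 ≥ (T_s/T_e)⁴ = (174/123.1)⁴ = 3.998.
Rounding up, N = 3.

3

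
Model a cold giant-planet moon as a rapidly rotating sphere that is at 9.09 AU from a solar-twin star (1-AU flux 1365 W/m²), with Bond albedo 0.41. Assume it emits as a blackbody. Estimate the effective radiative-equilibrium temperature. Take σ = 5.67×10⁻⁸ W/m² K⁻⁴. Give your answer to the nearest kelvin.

Irradiance scales as 1/d², so S = 1365 W/m² × (1/9.09)² = 16.52 W/m².
Absorbed flux (global mean): S(1−α)/4 = 16.52·0.59/4 = 2.437 W/m².
Balancing against σT⁴: T = (2.437/5.67×10⁻⁸)^(1/4) = 80.97 K.

81 K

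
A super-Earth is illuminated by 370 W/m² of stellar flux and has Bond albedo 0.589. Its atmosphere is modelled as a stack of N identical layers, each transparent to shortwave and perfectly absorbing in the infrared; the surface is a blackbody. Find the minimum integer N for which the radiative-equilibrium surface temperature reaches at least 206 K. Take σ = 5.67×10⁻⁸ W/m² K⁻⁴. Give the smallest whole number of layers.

2

The effective emission temperature is T_e = [S(1−α)/(4σ)]^¼ = 160.9 K.
T_s = (N+1)^(1/4)·T_e ≥ 206 K requires N+1 ≥ (T_s/T_e)⁴ = (206/160.9)⁴ = 2.686.
The minimum whole number is N = 2.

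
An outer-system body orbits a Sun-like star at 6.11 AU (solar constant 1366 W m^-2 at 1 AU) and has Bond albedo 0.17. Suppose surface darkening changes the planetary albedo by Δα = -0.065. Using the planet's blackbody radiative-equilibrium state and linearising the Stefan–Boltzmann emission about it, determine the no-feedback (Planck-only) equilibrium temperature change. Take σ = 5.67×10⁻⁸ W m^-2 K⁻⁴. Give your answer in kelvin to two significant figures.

2.1 K

By the inverse-square law, S = 1366/6.11² = 36.59 W m^-2.
Reference equilibrium: T_e = [S(1−α)/(4σ)]^(1/4) = 107.6 K.
TOA radiative forcing: ΔF = −S·Δα/4 = −36.59·(-0.065)/4 = 0.5946 W m^-2.
Planck response: λ_P = 4σT_e³ = 4·5.67×10⁻⁸·(107.6)³ = 0.2823 W m^-2/K.
Hence the no-feedback warming is ΔF/(4σT_e³) = 2.11 K.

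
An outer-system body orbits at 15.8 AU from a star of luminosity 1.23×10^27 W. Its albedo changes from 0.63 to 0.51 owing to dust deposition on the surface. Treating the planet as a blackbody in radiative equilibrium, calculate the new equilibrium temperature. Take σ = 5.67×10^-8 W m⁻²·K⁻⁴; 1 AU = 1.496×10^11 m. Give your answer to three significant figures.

d = 15.8 × 1.496×10^11 m = 2.364×10^12 m.
Spreading L over a sphere of radius d: S = 1.23×10^27/(4π·2.36×10^12²) = 17.52 W m⁻².
With the new albedo, S(1−α₂)/4 = 2.146 W m⁻², so T₂ = 78.44 K.

78.4 kelvin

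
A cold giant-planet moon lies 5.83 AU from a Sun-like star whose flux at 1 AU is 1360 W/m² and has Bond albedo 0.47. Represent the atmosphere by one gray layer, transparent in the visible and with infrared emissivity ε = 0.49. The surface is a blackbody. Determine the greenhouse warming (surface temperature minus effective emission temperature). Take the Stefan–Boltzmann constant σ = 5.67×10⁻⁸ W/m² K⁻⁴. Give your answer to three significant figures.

Flux at the orbit: S = 1360/(5.83)² = 40.01 W/m².
At the top of the atmosphere, σT_e⁴ = S(1−α)/4 = 5.302 W/m², giving T_e = 98.34 K.
For a single slab of emissivity ε, T_s⁴ = 2T_e⁴/(2−ε); thus T_s = 98.34·(1.325)^(1/4) = 105.5 K.
The atmosphere warms the surface by 7.157 K.

7.16 K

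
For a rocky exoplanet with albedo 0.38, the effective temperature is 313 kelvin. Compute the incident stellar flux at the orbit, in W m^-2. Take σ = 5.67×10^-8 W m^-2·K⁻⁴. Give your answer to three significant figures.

From S(1−α)/4 = σT⁴: S = 4σT⁴/(1−α).
The emitted flux is σT⁴ = 544.2 W m^-2.
S = 4·544.2/0.62 = 3511 W m^-2.

3510 W m^-2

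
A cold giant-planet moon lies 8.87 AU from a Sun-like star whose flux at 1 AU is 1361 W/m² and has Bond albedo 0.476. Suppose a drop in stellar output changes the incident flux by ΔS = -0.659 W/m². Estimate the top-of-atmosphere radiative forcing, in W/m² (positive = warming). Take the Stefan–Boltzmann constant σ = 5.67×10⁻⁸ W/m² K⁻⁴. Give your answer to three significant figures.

Flux at the orbit: S = 1361/(8.87)² = 17.30 W/m².
TOA radiative forcing: ΔF = (1−α)ΔS/4 = 0.524·(-0.659)/4 = -0.08633 W/m².

-0.0863 W/m²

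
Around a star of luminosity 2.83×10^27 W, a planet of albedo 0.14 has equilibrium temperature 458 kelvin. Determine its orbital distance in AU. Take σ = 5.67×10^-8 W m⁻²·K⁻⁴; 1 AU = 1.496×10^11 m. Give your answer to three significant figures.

0.931 AU

Energy balance gives S = 4σT⁴/(1−α) = 11600 W m⁻².
S = L/(4πd²) → d = √(L/4πS) = √(2.83×10^27/(4π·11600)) = 1.393×10^11 m = 0.9312 AU.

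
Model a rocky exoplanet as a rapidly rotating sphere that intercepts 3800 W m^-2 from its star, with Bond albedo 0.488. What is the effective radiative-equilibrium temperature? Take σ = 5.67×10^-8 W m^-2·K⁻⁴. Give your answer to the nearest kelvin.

304 kelvin

Averaging over the sphere, the absorbed flux is S(1−α)/4 = 486.4 W m^-2.
Balancing against σT⁴: T = (486.4/5.67×10⁻⁸)^(1/4) = 304.3 K.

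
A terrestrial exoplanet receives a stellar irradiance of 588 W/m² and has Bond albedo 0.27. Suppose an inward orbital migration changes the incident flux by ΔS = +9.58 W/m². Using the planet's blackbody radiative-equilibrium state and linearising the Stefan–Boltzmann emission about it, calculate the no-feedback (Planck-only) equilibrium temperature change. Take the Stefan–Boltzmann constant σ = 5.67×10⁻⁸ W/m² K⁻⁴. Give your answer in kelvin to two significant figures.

0.85 kelvin

Reference equilibrium: T_e = [S(1−α)/(4σ)]^(1/4) = 208.6 K.
Only a fraction (1−α) is absorbed and it's spread over 4πR², so ΔF = (1−α)ΔS/4 = 1.748 W/m².
Planck response: λ_P = 4σT_e³ = 4·5.67×10⁻⁸·(208.6)³ = 2.058 W/m²/K.
Hence the no-feedback warming is ΔF/(4σT_e³) = 0.850 K.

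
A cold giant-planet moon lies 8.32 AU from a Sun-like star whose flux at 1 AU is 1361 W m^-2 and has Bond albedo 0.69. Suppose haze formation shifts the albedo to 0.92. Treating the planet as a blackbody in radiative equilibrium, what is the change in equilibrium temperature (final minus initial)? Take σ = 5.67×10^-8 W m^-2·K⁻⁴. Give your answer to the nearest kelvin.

-21 kelvin

Flux at the orbit: S = 1361/(8.32)² = 19.66 W m^-2.
With α = 0.69, T₁ = 72.00 K.
After:  T₂ = [19.66·0.08/(4σ)]^(1/4) = 51.32 K.
Change: 51.32 − 72.00 = -20.68 K.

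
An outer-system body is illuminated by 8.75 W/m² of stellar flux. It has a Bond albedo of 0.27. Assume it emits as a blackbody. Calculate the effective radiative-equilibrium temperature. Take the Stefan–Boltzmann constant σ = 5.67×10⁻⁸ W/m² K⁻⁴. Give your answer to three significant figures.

72.8 K

The planet absorbs (1−α)S over its disc πR² and re-emits over 4πR², so the mean absorbed flux is (1−0.27)·8.750/4 = 1.597 W/m².
Balancing against σT⁴: T = (1.597/5.67×10⁻⁸)^(1/4) = 72.85 K.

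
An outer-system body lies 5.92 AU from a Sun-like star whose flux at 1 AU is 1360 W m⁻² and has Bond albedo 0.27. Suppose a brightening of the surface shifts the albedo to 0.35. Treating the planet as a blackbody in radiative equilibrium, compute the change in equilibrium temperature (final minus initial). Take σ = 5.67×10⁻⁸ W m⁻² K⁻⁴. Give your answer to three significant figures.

-3.02 kelvin

By the inverse-square law, S = 1360/5.92² = 38.81 W m⁻².
With α = 0.27, T₁ = 105.7 K.
Final:   T₂ = [S(1−0.35)/(4σ)]^(1/4) = 102.7 K.
Change: 102.7 − 105.7 = -3.024 K.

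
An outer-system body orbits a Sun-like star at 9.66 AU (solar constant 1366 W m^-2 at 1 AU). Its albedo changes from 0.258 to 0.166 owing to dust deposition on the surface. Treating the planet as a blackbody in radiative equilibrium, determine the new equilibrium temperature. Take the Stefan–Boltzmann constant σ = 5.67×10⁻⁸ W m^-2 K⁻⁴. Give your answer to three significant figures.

85.7 K

By the inverse-square law, S = 1366/9.66² = 14.64 W m^-2.
T₂ = [S(1−α₂)/(4σ)]^(1/4) = [14.64·0.834/(4σ)]^(1/4) = 85.66 K.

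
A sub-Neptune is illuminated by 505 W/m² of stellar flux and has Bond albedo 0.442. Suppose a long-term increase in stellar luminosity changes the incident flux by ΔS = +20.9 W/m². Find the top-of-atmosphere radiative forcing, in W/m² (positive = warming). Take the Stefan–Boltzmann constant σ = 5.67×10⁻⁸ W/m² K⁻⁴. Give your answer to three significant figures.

Only a fraction (1−α) is absorbed and it's spread over 4πR², so ΔF = (1−α)ΔS/4 = 2.916 W/m².

2.92 W/m²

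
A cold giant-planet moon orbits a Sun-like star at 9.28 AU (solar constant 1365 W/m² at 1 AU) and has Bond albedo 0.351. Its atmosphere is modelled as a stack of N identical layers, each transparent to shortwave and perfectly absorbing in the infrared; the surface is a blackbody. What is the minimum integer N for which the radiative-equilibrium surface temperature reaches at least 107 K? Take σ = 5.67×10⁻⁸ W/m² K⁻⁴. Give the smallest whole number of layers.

Flux at the orbit: S = 1365/(9.28)² = 15.85 W/m².
Top-of-atmosphere balance: σT_e⁴ = S(1−α)/4 = 2.572 W/m² → T_e = 82.07 K.
T_s = (N+1)^(1/4)·T_e ≥ 107 K requires N+1 ≥ (T_s/T_e)⁴ = (107/82.07)⁴ = 2.890.
The minimum whole number is N = 2.

2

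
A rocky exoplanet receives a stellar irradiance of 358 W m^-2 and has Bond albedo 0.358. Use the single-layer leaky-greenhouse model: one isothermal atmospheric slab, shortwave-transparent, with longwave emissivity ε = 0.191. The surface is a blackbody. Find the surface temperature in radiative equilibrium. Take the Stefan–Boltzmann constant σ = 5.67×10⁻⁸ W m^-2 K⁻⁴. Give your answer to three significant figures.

183 K

At the top of the atmosphere, σT_e⁴ = S(1−α)/4 = 57.46 W m^-2, giving T_e = 178.4 K.
The surface balance (absorbed SW + ε·downward IR = σT_s⁴) with T_a⁴ = T_s⁴/2 reduces to T_s = T_e·[2/(2−ε)]^¼ = 183.0 K.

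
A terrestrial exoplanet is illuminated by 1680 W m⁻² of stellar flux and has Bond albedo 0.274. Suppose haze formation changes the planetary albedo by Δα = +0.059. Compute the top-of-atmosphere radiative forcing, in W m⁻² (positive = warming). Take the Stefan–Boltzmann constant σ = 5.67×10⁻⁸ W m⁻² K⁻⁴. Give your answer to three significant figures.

-24.8 W m⁻²

TOA radiative forcing: ΔF = −S·Δα/4 = −1680·(+0.059)/4 = -24.78 W m⁻².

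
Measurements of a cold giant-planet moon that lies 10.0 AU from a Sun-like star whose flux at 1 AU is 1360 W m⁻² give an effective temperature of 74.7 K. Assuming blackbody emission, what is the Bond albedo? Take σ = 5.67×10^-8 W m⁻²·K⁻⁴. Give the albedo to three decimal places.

Flux at the orbit: S = 1360/(10.0)² = 13.60 W m⁻².
Rearranging the radiative balance, α = 1 − 4σT⁴/S.
4σT⁴ = 4·5.67×10⁻⁸·(74.7)⁴ = 7.062 W m⁻².
Hence α = 1 − 7.062/13.60 = 0.4807.

0.481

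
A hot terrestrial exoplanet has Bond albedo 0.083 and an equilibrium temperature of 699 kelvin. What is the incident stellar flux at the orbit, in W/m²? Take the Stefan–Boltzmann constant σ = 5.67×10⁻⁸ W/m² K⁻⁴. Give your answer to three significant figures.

59000 W/m²

From S(1−α)/4 = σT⁴: S = 4σT⁴/(1−α).
The emitted flux is σT⁴ = 13540 W/m².
S = 4·13540/0.917 = 59040 W/m².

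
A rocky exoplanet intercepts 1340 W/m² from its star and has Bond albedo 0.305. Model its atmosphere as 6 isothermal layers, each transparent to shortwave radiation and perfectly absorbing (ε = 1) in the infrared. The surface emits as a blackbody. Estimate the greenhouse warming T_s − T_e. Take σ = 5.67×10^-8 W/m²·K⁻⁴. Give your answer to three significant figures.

159 K

OLR = S(1−α)/4 = 232.8 W/m²; the top layer radiates at T_e = 253.1 K.
T_s = (N+1)^(1/4)·T_e = 411.8 K.
So the greenhouse effect raises the surface by 411.8 − 253.1 = 158.6 K.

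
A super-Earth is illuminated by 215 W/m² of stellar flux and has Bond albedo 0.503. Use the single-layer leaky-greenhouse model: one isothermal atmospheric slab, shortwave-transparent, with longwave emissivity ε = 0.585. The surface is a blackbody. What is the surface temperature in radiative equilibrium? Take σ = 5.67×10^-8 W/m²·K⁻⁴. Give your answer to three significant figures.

At the top of the atmosphere, σT_e⁴ = S(1−α)/4 = 26.71 W/m², giving T_e = 147.3 K.
Surface balance with a leaky layer gives σT_s⁴ = σT_e⁴·2/(2−ε), so T_s = T_e·[2/(2−0.585)]^(1/4) = 160.6 K.

161 K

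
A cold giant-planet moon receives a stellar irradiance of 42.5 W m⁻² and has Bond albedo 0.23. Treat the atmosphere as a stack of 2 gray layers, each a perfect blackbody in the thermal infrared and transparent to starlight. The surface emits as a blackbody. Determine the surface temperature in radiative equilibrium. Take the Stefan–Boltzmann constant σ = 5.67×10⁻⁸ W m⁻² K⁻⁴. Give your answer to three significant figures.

OLR = S(1−α)/4 = 8.181 W m⁻²; the top layer radiates at T_e = 109.6 K.
Layer-by-layer balance gives σT_s⁴ = (N+1)σT_e⁴, so T_s = 3^¼·109.6 = 144.2 K.

144 kelvin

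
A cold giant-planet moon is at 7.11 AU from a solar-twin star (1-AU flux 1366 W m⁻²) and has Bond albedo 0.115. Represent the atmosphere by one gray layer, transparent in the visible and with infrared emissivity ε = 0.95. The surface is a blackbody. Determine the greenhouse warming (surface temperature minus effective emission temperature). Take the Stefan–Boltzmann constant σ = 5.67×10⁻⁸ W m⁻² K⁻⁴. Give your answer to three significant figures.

17.7 K

Flux at the orbit: S = 1366/(7.11)² = 27.02 W m⁻².
Effective emission temperature (TOA balance): σT_e⁴ = S(1−α)/4 = 5.979 W m⁻² → T_e = 101.3 K.
Surface balance with a leaky layer gives σT_s⁴ = σT_e⁴·2/(2−ε), so T_s = T_e·[2/(2−0.95)]^(1/4) = 119.0 K.
T_s − T_e = 119.0 − 101.3 = 17.71 K.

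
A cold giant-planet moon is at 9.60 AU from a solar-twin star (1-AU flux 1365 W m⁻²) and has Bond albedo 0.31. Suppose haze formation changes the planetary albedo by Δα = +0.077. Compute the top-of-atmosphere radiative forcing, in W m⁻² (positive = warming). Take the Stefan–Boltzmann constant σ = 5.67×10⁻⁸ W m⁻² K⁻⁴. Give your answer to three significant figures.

-0.285 W m⁻²

Irradiance scales as 1/d², so S = 1365 W m⁻² × (1/9.60)² = 14.81 W m⁻².
ΔF = −(S/4)Δα = −(14.81/4)×(+0.077) = -0.2851 W m⁻².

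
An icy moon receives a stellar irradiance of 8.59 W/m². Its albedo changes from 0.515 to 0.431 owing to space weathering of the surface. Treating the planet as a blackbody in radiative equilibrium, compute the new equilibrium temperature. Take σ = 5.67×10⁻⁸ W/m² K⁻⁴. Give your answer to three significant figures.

With the new albedo, S(1−α₂)/4 = 1.222 W/m², so T₂ = 68.13 K.

68.1 kelvin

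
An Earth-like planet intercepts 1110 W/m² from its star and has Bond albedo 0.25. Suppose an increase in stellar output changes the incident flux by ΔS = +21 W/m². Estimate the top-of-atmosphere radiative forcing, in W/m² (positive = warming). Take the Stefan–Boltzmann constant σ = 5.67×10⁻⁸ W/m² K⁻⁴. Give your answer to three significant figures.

3.94 W/m²

ΔF = Δ[S(1−α)]/4 = (1−0.25)·+21/4 = 3.938 W/m².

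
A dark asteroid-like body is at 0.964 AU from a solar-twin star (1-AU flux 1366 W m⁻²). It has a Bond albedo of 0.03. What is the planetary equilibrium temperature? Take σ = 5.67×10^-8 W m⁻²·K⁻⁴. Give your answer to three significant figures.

282 K

Flux at the orbit: S = 1366/(0.964)² = 1470 W m⁻².
The planet absorbs (1−α)S over its disc πR² and re-emits over 4πR², so the mean absorbed flux is (1−0.03)·1470/4 = 356.5 W m⁻².
Balancing against σT⁴: T = (356.5/5.67×10⁻⁸)^(1/4) = 281.6 K.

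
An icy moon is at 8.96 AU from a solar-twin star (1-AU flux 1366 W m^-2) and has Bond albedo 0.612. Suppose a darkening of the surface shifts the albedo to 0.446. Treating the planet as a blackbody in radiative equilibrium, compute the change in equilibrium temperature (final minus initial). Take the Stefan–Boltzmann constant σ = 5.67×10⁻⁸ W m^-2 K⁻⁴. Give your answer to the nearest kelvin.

7 kelvin

Flux at the orbit: S = 1366/(8.96)² = 17.02 W m^-2.
Initial: T₁ = [S(1−0.612)/(4σ)]^(1/4) = 73.45 K.
With α = 0.446, T₂ = 80.29 K.
ΔT = T₂ − T₁ = 6.840 K.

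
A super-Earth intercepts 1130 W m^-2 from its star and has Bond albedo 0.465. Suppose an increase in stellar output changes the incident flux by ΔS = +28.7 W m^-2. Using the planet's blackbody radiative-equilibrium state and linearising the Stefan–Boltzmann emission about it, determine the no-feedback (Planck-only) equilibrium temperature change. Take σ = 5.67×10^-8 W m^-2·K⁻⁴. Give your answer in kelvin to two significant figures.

The baseline emission temperature is T_e = 227.2 K.
TOA radiative forcing: ΔF = (1−α)ΔS/4 = 0.535·(+28.7)/4 = 3.839 W m^-2.
The Planck feedback parameter is 4σT_e³ = 2.661 W m^-2/K.
Hence the no-feedback warming is ΔF/(4σT_e³) = 1.44 K.

1.4 kelvin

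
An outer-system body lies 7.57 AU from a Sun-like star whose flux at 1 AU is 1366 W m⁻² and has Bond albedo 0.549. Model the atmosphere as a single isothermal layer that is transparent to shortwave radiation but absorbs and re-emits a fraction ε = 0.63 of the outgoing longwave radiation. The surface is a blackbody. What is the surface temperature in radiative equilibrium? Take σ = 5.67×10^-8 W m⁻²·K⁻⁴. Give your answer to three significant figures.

91.2 K

Irradiance scales as 1/d², so S = 1366 W m⁻² × (1/7.57)² = 23.84 W m⁻².
The planet radiates to space at T_e = [S(1−α)/(4σ)]^(1/4) = 82.98 K.
The surface balance (absorbed SW + ε·downward IR = σT_s⁴) with T_a⁴ = T_s⁴/2 reduces to T_s = T_e·[2/(2−ε)]^¼ = 91.21 K.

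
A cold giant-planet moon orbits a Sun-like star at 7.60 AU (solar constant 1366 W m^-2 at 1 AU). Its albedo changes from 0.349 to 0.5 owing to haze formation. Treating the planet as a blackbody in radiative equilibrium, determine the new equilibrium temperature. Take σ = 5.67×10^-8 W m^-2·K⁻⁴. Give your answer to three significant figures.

By the inverse-square law, S = 1366/7.60² = 23.65 W m^-2.
T₂ = [S(1−α₂)/(4σ)]^(1/4) = [23.65·0.5/(4σ)]^(1/4) = 84.97 K.

85.0 K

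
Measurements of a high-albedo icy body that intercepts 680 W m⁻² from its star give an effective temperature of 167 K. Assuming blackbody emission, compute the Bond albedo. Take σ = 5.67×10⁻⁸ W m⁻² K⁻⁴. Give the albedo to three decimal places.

0.741

Energy balance: S(1−α)/4 = σT⁴, so 1−α = 4σT⁴/S.
4σT⁴ = 4·5.67×10⁻⁸·(167)⁴ = 176.4 W m⁻².
Hence α = 1 − 176.4/680.0 = 0.7406.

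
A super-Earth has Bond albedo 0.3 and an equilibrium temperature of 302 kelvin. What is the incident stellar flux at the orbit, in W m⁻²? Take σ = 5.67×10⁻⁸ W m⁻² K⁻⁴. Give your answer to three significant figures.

2700 W m⁻²

From S(1−α)/4 = σT⁴: S = 4σT⁴/(1−α).
σT⁴ = 5.67×10⁻⁸·(302)⁴ = 471.6 W m⁻².
S = 4·471.6/0.7 = 2695 W m⁻².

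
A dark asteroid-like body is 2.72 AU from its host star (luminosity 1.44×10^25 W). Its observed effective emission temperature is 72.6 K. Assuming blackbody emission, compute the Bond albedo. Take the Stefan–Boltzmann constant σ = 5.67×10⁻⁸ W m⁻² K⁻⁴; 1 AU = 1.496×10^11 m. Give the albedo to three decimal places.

Orbital distance: d = 2.72 AU = 4.069×10^11 m.
Spreading L over a sphere of radius d: S = 1.44×10^25/(4π·4.07×10^11²) = 6.921 W m⁻².
From σT⁴ = S(1−α)/4 we invert for α: 1−α = 4σT⁴/S.
σT⁴ = 1.575 W m⁻², so 4σT⁴ = 6.301 W m⁻².
Hence α = 1 − 6.301/6.921 = 0.0896.

0.090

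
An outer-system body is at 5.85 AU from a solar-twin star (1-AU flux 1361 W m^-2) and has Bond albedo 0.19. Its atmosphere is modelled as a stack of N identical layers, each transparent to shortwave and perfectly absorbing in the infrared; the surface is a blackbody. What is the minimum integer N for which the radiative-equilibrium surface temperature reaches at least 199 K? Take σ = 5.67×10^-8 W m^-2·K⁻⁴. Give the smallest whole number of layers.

11

Irradiance scales as 1/d², so S = 1361 W m^-2 × (1/5.85)² = 39.77 W m^-2.
OLR = S(1−α)/4 = 8.053 W m^-2; the top layer radiates at T_e = 109.2 K.
Since T_s⁴ = (N+1)T_e⁴, we need N ≥ (T_s/T_e)⁴ − 1 = 10.041.
The minimum whole number is N = 11.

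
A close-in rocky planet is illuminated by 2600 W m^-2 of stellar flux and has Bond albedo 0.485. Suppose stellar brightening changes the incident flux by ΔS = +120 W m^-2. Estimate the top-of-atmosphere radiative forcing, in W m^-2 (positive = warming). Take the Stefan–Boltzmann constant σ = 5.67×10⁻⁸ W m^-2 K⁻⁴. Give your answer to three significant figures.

Only a fraction (1−α) is absorbed and it's spread over 4πR², so ΔF = (1−α)ΔS/4 = 15.45 W m^-2.

15.5 W m^-2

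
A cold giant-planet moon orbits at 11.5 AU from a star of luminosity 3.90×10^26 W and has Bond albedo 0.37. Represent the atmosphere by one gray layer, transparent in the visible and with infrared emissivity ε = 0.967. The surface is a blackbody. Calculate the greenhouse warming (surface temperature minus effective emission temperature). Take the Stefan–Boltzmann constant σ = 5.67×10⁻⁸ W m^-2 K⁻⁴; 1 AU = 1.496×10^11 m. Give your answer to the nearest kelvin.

Orbital distance: d = 11.5 AU = 1.720×10^12 m.
Flux at the orbit: S = L/(4πd²) = 3.90×10^26/(4π·(1.72×10^12)²) = 10.49 W m^-2.
The planet radiates to space at T_e = [S(1−α)/(4σ)]^(1/4) = 73.46 K.
Surface balance with a leaky layer gives σT_s⁴ = σT_e⁴·2/(2−ε), so T_s = T_e·[2/(2−0.967)]^(1/4) = 86.66 K.
The atmosphere warms the surface by 13.19 K.

13 K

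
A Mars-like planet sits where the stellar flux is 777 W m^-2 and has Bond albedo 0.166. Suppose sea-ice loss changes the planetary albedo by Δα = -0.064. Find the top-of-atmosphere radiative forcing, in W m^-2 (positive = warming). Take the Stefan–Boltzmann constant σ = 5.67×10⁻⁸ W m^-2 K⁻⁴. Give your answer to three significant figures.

12.4 W m^-2

TOA radiative forcing: ΔF = −S·Δα/4 = −777.0·(-0.064)/4 = 12.43 W m^-2.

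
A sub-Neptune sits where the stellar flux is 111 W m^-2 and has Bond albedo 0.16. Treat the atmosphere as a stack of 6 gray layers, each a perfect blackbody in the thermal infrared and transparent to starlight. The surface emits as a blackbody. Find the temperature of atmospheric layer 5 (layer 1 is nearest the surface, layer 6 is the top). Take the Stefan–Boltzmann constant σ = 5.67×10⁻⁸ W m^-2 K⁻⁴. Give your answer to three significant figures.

169 K

Top-of-atmosphere balance: σT_e⁴ = S(1−α)/4 = 23.31 W m^-2 → T_e = 142.4 K.
The net upward flux σT_e⁴ is constant between every pair of levels, so T_k⁴ = (N+1−k)T_e⁴.
T_5 = (2)^(1/4)·142.4 = 169.3 K.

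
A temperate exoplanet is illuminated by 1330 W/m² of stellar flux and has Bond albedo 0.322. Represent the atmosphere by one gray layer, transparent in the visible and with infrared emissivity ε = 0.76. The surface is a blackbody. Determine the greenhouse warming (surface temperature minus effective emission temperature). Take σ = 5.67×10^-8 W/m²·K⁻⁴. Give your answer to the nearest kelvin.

32 K

Effective emission temperature (TOA balance): σT_e⁴ = S(1−α)/4 = 225.4 W/m² → T_e = 251.1 K.
The surface balance (absorbed SW + ε·downward IR = σT_s⁴) with T_a⁴ = T_s⁴/2 reduces to T_s = T_e·[2/(2−ε)]^¼ = 283.0 K.
Greenhouse warming: T_s − T_e = 31.88 K.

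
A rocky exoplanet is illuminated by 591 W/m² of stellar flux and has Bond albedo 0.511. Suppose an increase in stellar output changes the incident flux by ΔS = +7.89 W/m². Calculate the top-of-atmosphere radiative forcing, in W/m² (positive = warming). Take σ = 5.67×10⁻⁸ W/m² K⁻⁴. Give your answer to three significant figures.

Only a fraction (1−α) is absorbed and it's spread over 4πR², so ΔF = (1−α)ΔS/4 = 0.9646 W/m².

0.965 W/m²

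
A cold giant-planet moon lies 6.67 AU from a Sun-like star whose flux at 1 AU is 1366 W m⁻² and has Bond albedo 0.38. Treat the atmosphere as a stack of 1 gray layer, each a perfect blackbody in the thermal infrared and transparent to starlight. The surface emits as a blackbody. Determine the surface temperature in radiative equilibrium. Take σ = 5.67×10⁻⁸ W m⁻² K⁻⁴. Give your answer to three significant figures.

Flux at the orbit: S = 1366/(6.67)² = 30.70 W m⁻².
OLR = S(1−α)/4 = 4.759 W m⁻²; the top layer radiates at T_e = 95.72 K.
For an N-layer opaque stack, T_s⁴ = (N+1)T_e⁴, hence T_s = (2)^(1/4)×95.72 K = 113.8 K.

114 K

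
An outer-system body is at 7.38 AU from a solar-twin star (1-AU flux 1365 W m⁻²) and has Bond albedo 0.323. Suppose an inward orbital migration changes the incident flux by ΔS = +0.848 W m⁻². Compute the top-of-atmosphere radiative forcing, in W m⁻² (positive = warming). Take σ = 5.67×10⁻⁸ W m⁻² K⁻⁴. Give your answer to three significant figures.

0.144 W m⁻²

Irradiance scales as 1/d², so S = 1365 W m⁻² × (1/7.38)² = 25.06 W m⁻².
TOA radiative forcing: ΔF = (1−α)ΔS/4 = 0.677·(+0.848)/4 = 0.1435 W m⁻².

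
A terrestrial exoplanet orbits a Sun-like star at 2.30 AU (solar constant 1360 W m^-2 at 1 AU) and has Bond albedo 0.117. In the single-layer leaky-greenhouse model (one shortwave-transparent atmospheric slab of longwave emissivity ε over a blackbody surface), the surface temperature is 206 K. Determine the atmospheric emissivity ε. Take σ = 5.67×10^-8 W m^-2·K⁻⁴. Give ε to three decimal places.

0.888

Irradiance scales as 1/d², so S = 1360 W m^-2 × (1/2.30)² = 257.1 W m^-2.
First, T_e = [257.1·(1−0.117)/(4σ)]^(1/4) = 177.9 K.
Since (2−ε)/2 = (T_e/T_s)⁴ = 0.5558, ε = 0.8884.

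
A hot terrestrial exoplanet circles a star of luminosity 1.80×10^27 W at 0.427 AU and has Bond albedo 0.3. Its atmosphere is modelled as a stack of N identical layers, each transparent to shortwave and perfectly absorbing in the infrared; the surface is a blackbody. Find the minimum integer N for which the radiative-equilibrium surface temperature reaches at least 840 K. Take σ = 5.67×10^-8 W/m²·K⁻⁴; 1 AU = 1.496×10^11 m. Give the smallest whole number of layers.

d = 0.427 × 1.496×10^11 m = 6.388×10^10 m.
Spreading L over a sphere of radius d: S = 1.80×10^27/(4π·6.39×10^10²) = 35100 W/m².
The effective emission temperature is T_e = [S(1−α)/(4σ)]^¼ = 573.7 K.
Since T_s⁴ = (N+1)T_e⁴, we need N ≥ (T_s/T_e)⁴ − 1 = 3.595.
The minimum whole number is N = 4.

4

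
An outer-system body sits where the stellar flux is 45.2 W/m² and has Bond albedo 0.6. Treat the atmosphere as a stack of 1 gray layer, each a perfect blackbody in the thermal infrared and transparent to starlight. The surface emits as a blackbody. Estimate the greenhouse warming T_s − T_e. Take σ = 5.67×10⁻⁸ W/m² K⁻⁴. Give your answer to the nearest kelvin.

18 K

The effective emission temperature is T_e = [S(1−α)/(4σ)]^¼ = 94.49 K.
T_s = (N+1)^(1/4)·T_e = 112.4 K.
So the greenhouse effect raises the surface by 112.4 − 94.49 = 17.88 K.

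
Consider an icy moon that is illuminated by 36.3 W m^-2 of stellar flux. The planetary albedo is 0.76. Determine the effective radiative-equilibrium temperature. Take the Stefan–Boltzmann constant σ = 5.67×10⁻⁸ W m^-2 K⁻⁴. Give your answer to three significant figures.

78.7 K

The planet absorbs (1−α)S over its disc πR² and re-emits over 4πR², so the mean absorbed flux is (1−0.76)·36.30/4 = 2.178 W m^-2.
Set σT⁴ = 2.178 → T = (2.178/σ)^(1/4) = 78.73 K.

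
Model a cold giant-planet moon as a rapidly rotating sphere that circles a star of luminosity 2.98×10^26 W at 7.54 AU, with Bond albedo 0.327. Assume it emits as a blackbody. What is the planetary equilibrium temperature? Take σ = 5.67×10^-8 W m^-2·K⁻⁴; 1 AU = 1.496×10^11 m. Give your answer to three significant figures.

d = 7.54 × 1.496×10^11 m = 1.128×10^12 m.
Flux at the orbit: S = L/(4πd²) = 2.98×10^26/(4π·(1.13×10^12)²) = 18.64 W m^-2.
Averaging over the sphere, the absorbed flux is S(1−α)/4 = 3.136 W m^-2.
In equilibrium σT⁴ equals this, so T = 86.24 K.

86.2 K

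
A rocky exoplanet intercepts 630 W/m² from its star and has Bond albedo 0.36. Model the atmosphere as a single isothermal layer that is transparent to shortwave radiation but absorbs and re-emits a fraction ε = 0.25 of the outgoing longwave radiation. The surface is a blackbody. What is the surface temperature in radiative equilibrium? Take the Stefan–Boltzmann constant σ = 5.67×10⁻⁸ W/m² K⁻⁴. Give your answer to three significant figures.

Effective emission temperature (TOA balance): σT_e⁴ = S(1−α)/4 = 100.8 W/m² → T_e = 205.3 K.
For a single slab of emissivity ε, T_s⁴ = 2T_e⁴/(2−ε); thus T_s = 205.3·(1.143)^(1/4) = 212.3 K.

212 kelvin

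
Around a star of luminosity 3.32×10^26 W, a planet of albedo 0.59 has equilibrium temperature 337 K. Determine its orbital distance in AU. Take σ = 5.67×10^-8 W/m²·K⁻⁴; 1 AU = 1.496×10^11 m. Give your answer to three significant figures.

Required flux: S = 4σT⁴/(1−α) = 7135 W/m².
S = L/(4πd²) → d = √(L/4πS) = √(3.32×10^26/(4π·7135)) = 6.085×10^10 m = 0.4068 AU.

0.407 AU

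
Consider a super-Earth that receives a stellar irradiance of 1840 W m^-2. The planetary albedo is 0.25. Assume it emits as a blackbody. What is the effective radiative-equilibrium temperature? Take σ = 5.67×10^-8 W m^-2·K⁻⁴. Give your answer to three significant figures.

279 K

Averaging over the sphere, the absorbed flux is S(1−α)/4 = 345.0 W m^-2.
In equilibrium σT⁴ equals this, so T = 279.3 K.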